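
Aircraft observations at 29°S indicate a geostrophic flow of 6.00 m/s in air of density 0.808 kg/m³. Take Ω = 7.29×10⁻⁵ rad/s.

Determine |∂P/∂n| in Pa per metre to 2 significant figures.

Coriolis parameter at 29°S:
f = 2Ω sin φ = 2 × 7.29×10⁻⁵ × sin 29° = 7.07×10⁻⁵ s⁻¹
Geostrophic balance rearranged: |∂P/∂n| = f ρ V_g
|∂P/∂n| = 7.07×10⁻⁵ × 0.808 × 6.00 = 3.43×10⁻⁴ Pa/m

3.4×10⁻⁴ Pa/m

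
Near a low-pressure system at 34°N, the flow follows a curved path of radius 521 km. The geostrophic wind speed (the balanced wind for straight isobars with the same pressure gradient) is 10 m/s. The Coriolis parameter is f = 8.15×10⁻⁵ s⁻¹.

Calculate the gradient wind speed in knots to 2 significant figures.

Around a low, centrifugal force acts outward with Coriolis, so pressure-gradient force balances both:
(1/ρ)|∂P/∂n| = fV + V²/R  →  V² + fR·V − fR·V_g = 0
With fR = 8.15×10⁻⁵ × 521×10³ m = 42.5 m/s:
V = [−fR + √((fR)² + 4 fR V_g)]/2 = [−42.5 + √(42.5² + 4×42.5×10)]/2 = 8.36 m/s
Subgeostrophic (V < V_g = 10 m/s), as expected around a low.
Converting: 8.36 m/s × 1.944 = 16 knots

16 knots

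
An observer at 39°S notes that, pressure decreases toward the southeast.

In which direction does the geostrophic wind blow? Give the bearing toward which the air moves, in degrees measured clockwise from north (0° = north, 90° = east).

The pressure-gradient force points toward the southeast (bearing 135°).
Geostrophic balance: in the Southern Hemisphere the Coriolis force deflects motion to the left, so the geostrophic wind blows 90° to the left of the pressure-gradient force (low pressure on the right).
Rotating 135° by 90° counterclockwise gives 045° — the wind blows toward the northeast.

045°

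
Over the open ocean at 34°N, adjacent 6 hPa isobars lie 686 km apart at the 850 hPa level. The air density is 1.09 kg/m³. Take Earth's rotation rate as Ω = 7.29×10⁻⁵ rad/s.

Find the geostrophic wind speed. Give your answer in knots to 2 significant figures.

19 knots

Coriolis parameter at 34°N:
f = 2Ω sin φ = 2 × 7.29×10⁻⁵ × sin 34° = 8.15×10⁻⁵ s⁻¹
Pressure gradient: |∂P/∂n| = 600 Pa / 686000 m = 8.75×10⁻⁴ Pa/m
Geostrophic balance (pressure-gradient force = Coriolis force):
V_g = (1/(fρ)) |∂P/∂n| = 8.75×10⁻⁴ / (8.15×10⁻⁵ × 1.09) = 9.84 m/s
Converting: 9.84 m/s × 1.944 = 19 knots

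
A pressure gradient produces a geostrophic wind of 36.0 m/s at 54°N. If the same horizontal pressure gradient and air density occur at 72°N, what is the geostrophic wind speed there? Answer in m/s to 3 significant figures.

With the same pressure gradient and density, V_g ∝ 1/f ∝ 1/sin φ.
V₂ = V₁ · sin φ₁ / sin φ₂ = 36.0 × sin 54° / sin 72°
V₂ = 36.0 × 0.8090/0.9511 = 30.6 m/s

30.6 m/s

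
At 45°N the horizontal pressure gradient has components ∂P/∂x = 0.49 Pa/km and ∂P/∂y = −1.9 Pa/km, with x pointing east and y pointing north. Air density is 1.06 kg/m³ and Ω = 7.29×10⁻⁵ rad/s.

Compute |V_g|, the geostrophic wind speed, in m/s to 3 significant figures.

Coriolis parameter at 45°N:
f = 2Ω sin φ = 2 × 7.29×10⁻⁵ × sin 45° = 1.03×10⁻⁴ s⁻¹
Component geostrophic relations (x east, y north):
u_g = −(1/(fρ)) ∂P/∂y,  v_g = (1/(fρ)) ∂P/∂x
u_g = −(−1.9×10⁻³)/(1.03×10⁻⁴ × 1.06) = 17.4 m/s;  v_g = (0.49×10⁻³)/(1.03×10⁻⁴ × 1.06) = 4.48 m/s
|V_g| = √(u_g² + v_g²) = 18.0 m/s

18.0 m/s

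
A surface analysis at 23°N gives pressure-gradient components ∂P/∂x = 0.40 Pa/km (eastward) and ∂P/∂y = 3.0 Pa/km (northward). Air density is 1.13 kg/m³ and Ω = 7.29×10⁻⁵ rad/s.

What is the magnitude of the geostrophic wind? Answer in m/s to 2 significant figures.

Coriolis parameter at 23°N:
f = 2Ω sin φ = 2 × 7.29×10⁻⁵ × sin 23° = 5.70×10⁻⁵ s⁻¹
Component geostrophic relations (x east, y north):
u_g = −(1/(fρ)) ∂P/∂y,  v_g = (1/(fρ)) ∂P/∂x
u_g = −(3.0×10⁻³)/(5.70×10⁻⁵ × 1.13) = −46.6 m/s;  v_g = (0.40×10⁻³)/(5.70×10⁻⁵ × 1.13) = 6.21 m/s
|V_g| = √(u_g² + v_g²) = 47.0 m/s

47 m/s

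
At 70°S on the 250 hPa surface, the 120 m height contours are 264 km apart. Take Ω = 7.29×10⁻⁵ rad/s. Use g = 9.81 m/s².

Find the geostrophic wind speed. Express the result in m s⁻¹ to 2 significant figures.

33 m s⁻¹

Coriolis parameter at 70°S:
f = 2Ω sin φ = 2 × 7.29×10⁻⁵ × sin 70° = 1.37×10⁻⁴ s⁻¹
Height gradient: |∂Z/∂n| = 120 m / 264000 m = 4.55×10⁻⁴
On a pressure surface, geostrophic balance gives V_g = (g/f)|∂Z/∂n|:
V_g = 9.81 × 4.55×10⁻⁴ / 1.37×10⁻⁴ = 32.5 m/s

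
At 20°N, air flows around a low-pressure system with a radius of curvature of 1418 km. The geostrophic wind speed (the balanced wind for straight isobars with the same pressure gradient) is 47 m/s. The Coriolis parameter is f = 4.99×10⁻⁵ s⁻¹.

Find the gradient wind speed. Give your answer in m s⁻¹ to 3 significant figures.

Around a low, centrifugal force acts outward with Coriolis, so pressure-gradient force balances both:
(1/ρ)|∂P/∂n| = fV + V²/R  →  V² + fR·V − fR·V_g = 0
With fR = 4.99×10⁻⁵ × 1418×10³ m = 70.8 m/s:
V = [−fR + √((fR)² + 4 fR V_g)]/2 = [−70.8 + √(70.8² + 4×70.8×47)]/2 = 32.3 m/s
Subgeostrophic (V < V_g = 47 m/s), as expected around a low.

32.3 m s⁻¹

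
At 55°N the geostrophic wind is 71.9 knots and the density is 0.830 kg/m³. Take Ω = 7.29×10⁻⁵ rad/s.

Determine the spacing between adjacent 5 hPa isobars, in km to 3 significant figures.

136 km

Coriolis parameter at 55°N:
f = 2Ω sin φ = 2 × 7.29×10⁻⁵ × sin 55° = 1.19×10⁻⁴ s⁻¹
Wind speed in SI: 71.9 knots = 37.0 m/s
Geostrophic balance rearranged: |∂P/∂n| = f ρ V_g
|∂P/∂n| = 1.19×10⁻⁴ × 0.830 × 37.0 = 3.67×10⁻³ Pa/m
Isobar spacing: Δn = ΔP/|∂P/∂n| = 500 Pa / 3.67×10⁻³ Pa/m = 136365 m ≈ 136 km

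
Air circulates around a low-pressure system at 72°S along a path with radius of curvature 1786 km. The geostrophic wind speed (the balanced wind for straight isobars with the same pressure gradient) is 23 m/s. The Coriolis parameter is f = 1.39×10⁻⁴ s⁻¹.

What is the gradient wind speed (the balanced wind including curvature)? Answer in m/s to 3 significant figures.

21.2 m/s

Around a low, centrifugal force acts outward with Coriolis, so pressure-gradient force balances both:
(1/ρ)|∂P/∂n| = fV + V²/R  →  V² + fR·V − fR·V_g = 0
With fR = 1.39×10⁻⁴ × 1786×10³ m = 248 m/s:
V = [−fR + √((fR)² + 4 fR V_g)]/2 = [−248 + √(248² + 4×248×23)]/2 = 21.2 m/s
Subgeostrophic (V < V_g = 23 m/s), as expected around a low.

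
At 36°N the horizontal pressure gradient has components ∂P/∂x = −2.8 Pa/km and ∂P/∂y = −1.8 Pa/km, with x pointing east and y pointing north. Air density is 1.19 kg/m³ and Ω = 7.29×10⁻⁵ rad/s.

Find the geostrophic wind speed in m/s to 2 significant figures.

Coriolis parameter at 36°N:
f = 2Ω sin φ = 2 × 7.29×10⁻⁵ × sin 36° = 8.57×10⁻⁵ s⁻¹
Component geostrophic relations (x east, y north):
u_g = −(1/(fρ)) ∂P/∂y,  v_g = (1/(fρ)) ∂P/∂x
u_g = −(−1.8×10⁻³)/(8.57×10⁻⁵ × 1.19) = 17.7 m/s;  v_g = (−2.8×10⁻³)/(8.57×10⁻⁵ × 1.19) = −27.5 m/s
|V_g| = √(u_g² + v_g²) = 32.6 m/s

33 m/s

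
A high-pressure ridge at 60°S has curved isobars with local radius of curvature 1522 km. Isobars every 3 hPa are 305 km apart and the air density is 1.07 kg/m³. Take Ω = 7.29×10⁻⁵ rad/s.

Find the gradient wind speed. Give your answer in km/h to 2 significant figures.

27 km/h

Coriolis parameter at 60°S:
f = 2Ω sin φ = 2 × 7.29×10⁻⁵ × sin 60° = 1.26×10⁻⁴ s⁻¹
Pressure gradient: |∂P/∂n| = 300 Pa / 305000 m = 9.84×10⁻⁴ Pa/m
Geostrophic speed: V_g = |∂P/∂n|/(fρ) = 9.84×10⁻⁴/(1.26×10⁻⁴ × 1.07) = 7.28 m/s
Around a high, pressure-gradient force acts outward with centrifugal, so Coriolis balances both:
fV = (1/ρ)|∂P/∂n| + V²/R  →  V² − fR·V + fR·V_g = 0
With fR = 1.26×10⁻⁴ × 1522×10³ m = 192 m/s:
V = [fR − √((fR)² − 4 fR V_g)]/2 = [192 − √(192² − 4×192×7.28)]/2 = 7.58 m/s
Supergeostrophic (V > V_g = 7.28 m/s), as expected around a high.
Converting: 7.58 m/s × 3.6 = 27 km/h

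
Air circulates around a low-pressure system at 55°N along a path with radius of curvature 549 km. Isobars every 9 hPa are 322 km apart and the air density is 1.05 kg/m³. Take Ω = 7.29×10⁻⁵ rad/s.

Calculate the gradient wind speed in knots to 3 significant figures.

34.2 knots

Coriolis parameter at 55°N:
f = 2Ω sin φ = 2 × 7.29×10⁻⁵ × sin 55° = 1.19×10⁻⁴ s⁻¹
Pressure gradient: |∂P/∂n| = 900 Pa / 322000 m = 2.80×10⁻³ Pa/m
Geostrophic speed: V_g = |∂P/∂n|/(fρ) = 2.80×10⁻³/(1.19×10⁻⁴ × 1.05) = 22.3 m/s
Around a low, centrifugal force acts outward with Coriolis, so pressure-gradient force balances both:
(1/ρ)|∂P/∂n| = fV + V²/R  →  V² + fR·V − fR·V_g = 0
With fR = 1.19×10⁻⁴ × 549×10³ m = 65.6 m/s:
V = [−fR + √((fR)² + 4 fR V_g)]/2 = [−65.6 + √(65.6² + 4×65.6×22.3)]/2 = 17.6 m/s
Subgeostrophic (V < V_g = 22.3 m/s), as expected around a low.
Converting: 17.6 m/s × 1.944 = 34.2 knots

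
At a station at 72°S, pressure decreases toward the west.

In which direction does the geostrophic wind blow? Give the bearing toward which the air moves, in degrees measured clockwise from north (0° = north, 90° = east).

180°

The pressure-gradient force points toward the west (bearing 270°).
Geostrophic balance: in the Southern Hemisphere the Coriolis force deflects motion to the left, so the geostrophic wind blows 90° to the left of the pressure-gradient force (low pressure on the right).
Rotating 270° by 90° counterclockwise gives 180° — the wind blows toward the south.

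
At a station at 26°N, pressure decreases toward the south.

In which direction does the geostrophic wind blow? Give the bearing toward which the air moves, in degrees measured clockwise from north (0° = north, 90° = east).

270°

The pressure-gradient force points toward the south (bearing 180°).
Geostrophic balance: in the Northern Hemisphere the Coriolis force deflects motion to the right, so the geostrophic wind blows 90° to the right of the pressure-gradient force (low pressure on the left).
Rotating 180° by 90° clockwise gives 270° — the wind blows toward the west.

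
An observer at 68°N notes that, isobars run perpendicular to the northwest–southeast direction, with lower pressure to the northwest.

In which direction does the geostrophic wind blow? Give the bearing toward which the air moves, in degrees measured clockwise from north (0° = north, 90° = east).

The pressure-gradient force points toward the northwest (bearing 315°).
Geostrophic balance: in the Northern Hemisphere the Coriolis force deflects motion to the right, so the geostrophic wind blows 90° to the right of the pressure-gradient force (low pressure on the left).
Rotating 315° by 90° clockwise gives 045° — the wind blows toward the northeast.

045°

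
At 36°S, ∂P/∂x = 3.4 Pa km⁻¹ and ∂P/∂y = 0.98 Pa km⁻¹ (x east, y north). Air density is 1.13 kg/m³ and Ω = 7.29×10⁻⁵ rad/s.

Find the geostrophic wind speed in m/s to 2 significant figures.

37 m/s

Coriolis parameter at 36°S:
f = 2Ω sin φ = 2 × 7.29×10⁻⁵ × sin 36° = 8.57×10⁻⁵ s⁻¹
In the Southern Hemisphere f is negative: f = −8.57×10⁻⁵ s⁻¹.
Component geostrophic relations (x east, y north):
u_g = −(1/(fρ)) ∂P/∂y,  v_g = (1/(fρ)) ∂P/∂x
u_g = −(0.98×10⁻³)/(−8.57×10⁻⁵ × 1.13) = 10.1 m/s;  v_g = (3.4×10⁻³)/(−8.57×10⁻⁵ × 1.13) = −35.1 m/s
|V_g| = √(u_g² + v_g²) = 36.5 m/s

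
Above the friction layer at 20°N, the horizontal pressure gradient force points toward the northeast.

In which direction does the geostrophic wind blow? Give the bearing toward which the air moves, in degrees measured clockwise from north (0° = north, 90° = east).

135°

The pressure-gradient force points toward the northeast (bearing 045°).
Geostrophic balance: in the Northern Hemisphere the Coriolis force deflects motion to the right, so the geostrophic wind blows 90° to the right of the pressure-gradient force (low pressure on the left).
Rotating 045° by 90° clockwise gives 135° — the wind blows toward the southeast.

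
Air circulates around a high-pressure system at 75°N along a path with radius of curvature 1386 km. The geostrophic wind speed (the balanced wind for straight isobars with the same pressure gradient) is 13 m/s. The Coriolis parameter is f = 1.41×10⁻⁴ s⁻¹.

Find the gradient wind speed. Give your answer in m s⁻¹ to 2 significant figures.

Around a high, pressure-gradient force acts outward with centrifugal, so Coriolis balances both:
fV = (1/ρ)|∂P/∂n| + V²/R  →  V² − fR·V + fR·V_g = 0
With fR = 1.41×10⁻⁴ × 1386×10³ m = 195 m/s:
V = [fR − √((fR)² − 4 fR V_g)]/2 = [195 − √(195² − 4×195×13)]/2 = 14 m/s
Supergeostrophic (V > V_g = 13 m/s), as expected around a high.

14 m s⁻¹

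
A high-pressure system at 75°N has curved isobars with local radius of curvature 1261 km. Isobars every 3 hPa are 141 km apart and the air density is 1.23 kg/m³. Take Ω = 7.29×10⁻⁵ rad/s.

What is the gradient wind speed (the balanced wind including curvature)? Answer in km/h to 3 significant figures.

Coriolis parameter at 75°N:
f = 2Ω sin φ = 2 × 7.29×10⁻⁵ × sin 75° = 1.41×10⁻⁴ s⁻¹
Pressure gradient: |∂P/∂n| = 300 Pa / 141000 m = 2.13×10⁻³ Pa/m
Geostrophic speed: V_g = |∂P/∂n|/(fρ) = 2.13×10⁻³/(1.41×10⁻⁴ × 1.23) = 12.3 m/s
Around a high, pressure-gradient force acts outward with centrifugal, so Coriolis balances both:
fV = (1/ρ)|∂P/∂n| + V²/R  →  V² − fR·V + fR·V_g = 0
With fR = 1.41×10⁻⁴ × 1261×10³ m = 178 m/s:
V = [fR − √((fR)² − 4 fR V_g)]/2 = [178 − √(178² − 4×178×12.3)]/2 = 13.3 m/s
Supergeostrophic (V > V_g = 12.3 m/s), as expected around a high.
Converting: 13.3 m/s × 3.6 = 47.8 km/h

47.8 km/h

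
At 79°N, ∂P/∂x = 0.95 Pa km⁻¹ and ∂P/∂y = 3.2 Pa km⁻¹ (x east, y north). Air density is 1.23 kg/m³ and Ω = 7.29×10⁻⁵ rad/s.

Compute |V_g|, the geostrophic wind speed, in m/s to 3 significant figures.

19.0 m/s

Coriolis parameter at 79°N:
f = 2Ω sin φ = 2 × 7.29×10⁻⁵ × sin 79° = 1.43×10⁻⁴ s⁻¹
Component geostrophic relations (x east, y north):
u_g = −(1/(fρ)) ∂P/∂y,  v_g = (1/(fρ)) ∂P/∂x
u_g = −(3.2×10⁻³)/(1.43×10⁻⁴ × 1.23) = −18.2 m/s;  v_g = (0.95×10⁻³)/(1.43×10⁻⁴ × 1.23) = 5.40 m/s
|V_g| = √(u_g² + v_g²) = 19.0 m/s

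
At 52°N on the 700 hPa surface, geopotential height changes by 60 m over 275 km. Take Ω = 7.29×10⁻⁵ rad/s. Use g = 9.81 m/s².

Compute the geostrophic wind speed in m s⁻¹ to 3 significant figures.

18.6 m s⁻¹

Coriolis parameter at 52°N:
f = 2Ω sin φ = 2 × 7.29×10⁻⁵ × sin 52° = 1.15×10⁻⁴ s⁻¹
Height gradient: |∂Z/∂n| = 60 m / 275000 m = 2.18×10⁻⁴
On a pressure surface, geostrophic balance gives V_g = (g/f)|∂Z/∂n|:
V_g = 9.81 × 2.18×10⁻⁴ / 1.15×10⁻⁴ = 18.6 m/s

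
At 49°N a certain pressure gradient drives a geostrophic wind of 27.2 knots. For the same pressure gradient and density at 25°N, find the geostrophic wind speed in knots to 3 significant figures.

With the same pressure gradient and density, V_g ∝ 1/f ∝ 1/sin φ.
V₂ = V₁ · sin φ₁ / sin φ₂ = 27.2 × sin 49° / sin 25°
V₂ = 27.2 × 0.7547/0.4226 = 48.6 knots

48.6 knots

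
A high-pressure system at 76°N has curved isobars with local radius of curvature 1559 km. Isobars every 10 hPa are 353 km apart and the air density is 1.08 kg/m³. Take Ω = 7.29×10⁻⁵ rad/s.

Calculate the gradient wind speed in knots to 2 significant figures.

Coriolis parameter at 76°N:
f = 2Ω sin φ = 2 × 7.29×10⁻⁵ × sin 76° = 1.41×10⁻⁴ s⁻¹
Pressure gradient: |∂P/∂n| = 1000 Pa / 353000 m = 2.83×10⁻³ Pa/m
Geostrophic speed: V_g = |∂P/∂n|/(fρ) = 2.83×10⁻³/(1.41×10⁻⁴ × 1.08) = 18.5 m/s
Around a high, pressure-gradient force acts outward with centrifugal, so Coriolis balances both:
fV = (1/ρ)|∂P/∂n| + V²/R  →  V² − fR·V + fR·V_g = 0
With fR = 1.41×10⁻⁴ × 1559×10³ m = 221 m/s:
V = [fR − √((fR)² − 4 fR V_g)]/2 = [221 − √(221² − 4×221×18.5)]/2 = 20.4 m/s
Supergeostrophic (V > V_g = 18.5 m/s), as expected around a high.
Converting: 20.4 m/s × 1.944 = 40 knots

40 knots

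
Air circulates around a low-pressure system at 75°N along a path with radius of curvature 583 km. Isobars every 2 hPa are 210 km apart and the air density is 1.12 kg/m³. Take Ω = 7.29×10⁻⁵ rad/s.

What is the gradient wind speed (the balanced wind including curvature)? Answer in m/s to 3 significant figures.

Coriolis parameter at 75°N:
f = 2Ω sin φ = 2 × 7.29×10⁻⁵ × sin 75° = 1.41×10⁻⁴ s⁻¹
Pressure gradient: |∂P/∂n| = 200 Pa / 210000 m = 9.52×10⁻⁴ Pa/m
Geostrophic speed: V_g = |∂P/∂n|/(fρ) = 9.52×10⁻⁴/(1.41×10⁻⁴ × 1.12) = 6.04 m/s
Around a low, centrifugal force acts outward with Coriolis, so pressure-gradient force balances both:
(1/ρ)|∂P/∂n| = fV + V²/R  →  V² + fR·V − fR·V_g = 0
With fR = 1.41×10⁻⁴ × 583×10³ m = 82.1 m/s:
V = [−fR + √((fR)² + 4 fR V_g)]/2 = [−82.1 + √(82.1² + 4×82.1×6.04)]/2 = 5.65 m/s
Subgeostrophic (V < V_g = 6.04 m/s), as expected around a low.

5.65 m/s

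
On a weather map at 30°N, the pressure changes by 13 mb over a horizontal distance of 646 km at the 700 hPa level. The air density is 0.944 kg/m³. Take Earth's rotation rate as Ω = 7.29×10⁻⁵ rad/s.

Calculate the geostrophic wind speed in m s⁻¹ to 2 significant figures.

Coriolis parameter at 30°N:
f = 2Ω sin φ = 2 × 7.29×10⁻⁵ × sin 30° = 7.29×10⁻⁵ s⁻¹
Pressure gradient: |∂P/∂n| = 1300 Pa / 646000 m = 2.01×10⁻³ Pa/m
Geostrophic balance (pressure-gradient force = Coriolis force):
V_g = (1/(fρ)) |∂P/∂n| = 2.01×10⁻³ / (7.29×10⁻⁵ × 0.944) = 29.2 m/s

29 m s⁻¹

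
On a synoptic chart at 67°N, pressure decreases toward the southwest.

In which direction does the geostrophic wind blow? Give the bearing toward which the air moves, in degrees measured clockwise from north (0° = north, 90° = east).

315°

The pressure-gradient force points toward the southwest (bearing 225°).
Geostrophic balance: in the Northern Hemisphere the Coriolis force deflects motion to the right, so the geostrophic wind blows 90° to the right of the pressure-gradient force (low pressure on the left).
Rotating 225° by 90° clockwise gives 315° — the wind blows toward the northwest.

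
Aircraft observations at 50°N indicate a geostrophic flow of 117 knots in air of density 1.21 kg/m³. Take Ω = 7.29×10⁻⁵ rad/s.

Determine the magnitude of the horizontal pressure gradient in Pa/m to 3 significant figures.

Coriolis parameter at 50°N:
f = 2Ω sin φ = 2 × 7.29×10⁻⁵ × sin 50° = 1.12×10⁻⁴ s⁻¹
Wind speed in SI: 117 knots = 60.2 m/s
Geostrophic balance rearranged: |∂P/∂n| = f ρ V_g
|∂P/∂n| = 1.12×10⁻⁴ × 1.21 × 60.2 = 8.13×10⁻³ Pa/m

8.13×10⁻³ Pa/m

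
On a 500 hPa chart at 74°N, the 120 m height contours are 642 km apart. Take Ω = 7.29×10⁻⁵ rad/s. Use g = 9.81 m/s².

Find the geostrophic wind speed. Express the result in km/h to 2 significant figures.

47 km/h

Coriolis parameter at 74°N:
f = 2Ω sin φ = 2 × 7.29×10⁻⁵ × sin 74° = 1.40×10⁻⁴ s⁻¹
Height gradient: |∂Z/∂n| = 120 m / 642000 m = 1.87×10⁻⁴
On a pressure surface, geostrophic balance gives V_g = (g/f)|∂Z/∂n|:
V_g = 9.81 × 1.87×10⁻⁴ / 1.40×10⁻⁴ = 13.1 m/s
Converting: 13.1 m/s × 3.6 = 47 km/h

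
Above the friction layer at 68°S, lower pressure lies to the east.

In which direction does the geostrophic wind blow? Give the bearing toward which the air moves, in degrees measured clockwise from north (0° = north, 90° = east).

000°

The pressure-gradient force points toward the east (bearing 090°).
Geostrophic balance: in the Southern Hemisphere the Coriolis force deflects motion to the left, so the geostrophic wind blows 90° to the left of the pressure-gradient force (low pressure on the right).
Rotating 090° by 90° counterclockwise gives 000° — the wind blows toward the north.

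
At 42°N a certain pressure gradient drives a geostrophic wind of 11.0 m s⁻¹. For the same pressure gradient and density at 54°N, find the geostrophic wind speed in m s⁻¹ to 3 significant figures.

With the same pressure gradient and density, V_g ∝ 1/f ∝ 1/sin φ.
V₂ = V₁ · sin φ₁ / sin φ₂ = 11.0 × sin 42° / sin 54°
V₂ = 11.0 × 0.6691/0.8090 = 9.10 m s⁻¹

9.10 m s⁻¹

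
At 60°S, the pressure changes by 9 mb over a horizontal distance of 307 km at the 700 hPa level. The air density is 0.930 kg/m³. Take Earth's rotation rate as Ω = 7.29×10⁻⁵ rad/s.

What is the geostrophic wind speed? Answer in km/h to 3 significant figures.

89.9 km/h

Coriolis parameter at 60°S:
f = 2Ω sin φ = 2 × 7.29×10⁻⁵ × sin 60° = 1.26×10⁻⁴ s⁻¹
Pressure gradient: |∂P/∂n| = 900 Pa / 307000 m = 2.93×10⁻³ Pa/m
Geostrophic balance (pressure-gradient force = Coriolis force):
V_g = (1/(fρ)) |∂P/∂n| = 2.93×10⁻³ / (1.26×10⁻⁴ × 0.930) = 25.0 m/s
Converting: 25.0 m/s × 3.6 = 89.9 km/h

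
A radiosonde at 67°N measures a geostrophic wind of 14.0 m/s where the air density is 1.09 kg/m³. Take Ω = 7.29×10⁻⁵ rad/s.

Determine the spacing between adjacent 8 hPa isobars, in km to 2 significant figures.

390 km

Coriolis parameter at 67°N:
f = 2Ω sin φ = 2 × 7.29×10⁻⁵ × sin 67° = 1.34×10⁻⁴ s⁻¹
Geostrophic balance rearranged: |∂P/∂n| = f ρ V_g
|∂P/∂n| = 1.34×10⁻⁴ × 1.09 × 14.0 = 2.05×10⁻³ Pa/m
Isobar spacing: Δn = ΔP/|∂P/∂n| = 800 Pa / 2.05×10⁻³ Pa/m = 390618 m ≈ 390 km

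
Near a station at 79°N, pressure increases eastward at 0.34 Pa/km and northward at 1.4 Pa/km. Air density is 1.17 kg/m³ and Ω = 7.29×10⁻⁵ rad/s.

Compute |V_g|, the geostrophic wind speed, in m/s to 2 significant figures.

Coriolis parameter at 79°N:
f = 2Ω sin φ = 2 × 7.29×10⁻⁵ × sin 79° = 1.43×10⁻⁴ s⁻¹
Component geostrophic relations (x east, y north):
u_g = −(1/(fρ)) ∂P/∂y,  v_g = (1/(fρ)) ∂P/∂x
u_g = −(1.4×10⁻³)/(1.43×10⁻⁴ × 1.17) = −8.36 m/s;  v_g = (0.34×10⁻³)/(1.43×10⁻⁴ × 1.17) = 2.03 m/s
|V_g| = √(u_g² + v_g²) = 8.60 m/s

8.6 m/s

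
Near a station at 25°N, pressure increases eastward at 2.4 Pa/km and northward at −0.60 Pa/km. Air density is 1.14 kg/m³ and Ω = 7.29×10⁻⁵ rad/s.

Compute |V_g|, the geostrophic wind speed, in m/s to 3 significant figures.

Coriolis parameter at 25°N:
f = 2Ω sin φ = 2 × 7.29×10⁻⁵ × sin 25° = 6.16×10⁻⁵ s⁻¹
Component geostrophic relations (x east, y north):
u_g = −(1/(fρ)) ∂P/∂y,  v_g = (1/(fρ)) ∂P/∂x
u_g = −(−0.60×10⁻³)/(6.16×10⁻⁵ × 1.14) = 8.54 m/s;  v_g = (2.4×10⁻³)/(6.16×10⁻⁵ × 1.14) = 34.2 m/s
|V_g| = √(u_g² + v_g²) = 35.2 m/s

35.2 m/s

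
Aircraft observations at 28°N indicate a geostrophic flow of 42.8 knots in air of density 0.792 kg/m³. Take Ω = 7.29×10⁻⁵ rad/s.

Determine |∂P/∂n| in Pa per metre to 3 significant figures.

Coriolis parameter at 28°N:
f = 2Ω sin φ = 2 × 7.29×10⁻⁵ × sin 28° = 6.84×10⁻⁵ s⁻¹
Wind speed in SI: 42.8 knots = 22.0 m/s
Geostrophic balance rearranged: |∂P/∂n| = f ρ V_g
|∂P/∂n| = 6.84×10⁻⁵ × 0.792 × 22.0 = 1.19×10⁻³ Pa/m

1.19×10⁻³ Pa/m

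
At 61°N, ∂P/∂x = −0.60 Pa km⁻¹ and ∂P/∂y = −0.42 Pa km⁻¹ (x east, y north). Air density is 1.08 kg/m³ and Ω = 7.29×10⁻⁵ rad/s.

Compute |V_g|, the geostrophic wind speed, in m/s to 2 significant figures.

Coriolis parameter at 61°N:
f = 2Ω sin φ = 2 × 7.29×10⁻⁵ × sin 61° = 1.28×10⁻⁴ s⁻¹
Component geostrophic relations (x east, y north):
u_g = −(1/(fρ)) ∂P/∂y,  v_g = (1/(fρ)) ∂P/∂x
u_g = −(−0.42×10⁻³)/(1.28×10⁻⁴ × 1.08) = 3.05 m/s;  v_g = (−0.60×10⁻³)/(1.28×10⁻⁴ × 1.08) = −4.36 m/s
|V_g| = √(u_g² + v_g²) = 5.32 m/s

5.3 m/s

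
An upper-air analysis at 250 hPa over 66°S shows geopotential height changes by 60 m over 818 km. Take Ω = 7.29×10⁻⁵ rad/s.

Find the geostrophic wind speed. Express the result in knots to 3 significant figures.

Coriolis parameter at 66°S:
f = 2Ω sin φ = 2 × 7.29×10⁻⁵ × sin 66° = 1.33×10⁻⁴ s⁻¹
Height gradient: |∂Z/∂n| = 60 m / 818000 m = 7.33×10⁻⁵
On a pressure surface, geostrophic balance gives V_g = (g/f)|∂Z/∂n|:
V_g = 9.81 × 7.33×10⁻⁵ / 1.33×10⁻⁴ = 5.40 m/s
Converting: 5.40 m/s × 1.944 = 10.5 knots

10.5 knots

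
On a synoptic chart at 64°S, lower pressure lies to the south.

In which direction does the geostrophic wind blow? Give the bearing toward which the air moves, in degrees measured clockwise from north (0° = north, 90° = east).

The pressure-gradient force points toward the south (bearing 180°).
Geostrophic balance: in the Southern Hemisphere the Coriolis force deflects motion to the left, so the geostrophic wind blows 90° to the left of the pressure-gradient force (low pressure on the right).
Rotating 180° by 90° counterclockwise gives 090° — the wind blows toward the east.

090°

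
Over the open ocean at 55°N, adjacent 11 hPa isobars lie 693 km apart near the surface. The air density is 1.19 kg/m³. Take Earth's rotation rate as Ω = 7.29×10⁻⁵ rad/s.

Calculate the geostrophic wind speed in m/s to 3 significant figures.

Coriolis parameter at 55°N:
f = 2Ω sin φ = 2 × 7.29×10⁻⁵ × sin 55° = 1.19×10⁻⁴ s⁻¹
Pressure gradient: |∂P/∂n| = 1100 Pa / 693000 m = 1.59×10⁻³ Pa/m
Geostrophic balance (pressure-gradient force = Coriolis force):
V_g = (1/(fρ)) |∂P/∂n| = 1.59×10⁻³ / (1.19×10⁻⁴ × 1.19) = 11.2 m/s

11.2 m/s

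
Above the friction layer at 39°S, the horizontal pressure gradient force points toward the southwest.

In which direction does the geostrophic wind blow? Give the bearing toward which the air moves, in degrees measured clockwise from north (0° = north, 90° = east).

The pressure-gradient force points toward the southwest (bearing 225°).
Geostrophic balance: in the Southern Hemisphere the Coriolis force deflects motion to the left, so the geostrophic wind blows 90° to the left of the pressure-gradient force (low pressure on the right).
Rotating 225° by 90° counterclockwise gives 135° — the wind blows toward the southeast.

135°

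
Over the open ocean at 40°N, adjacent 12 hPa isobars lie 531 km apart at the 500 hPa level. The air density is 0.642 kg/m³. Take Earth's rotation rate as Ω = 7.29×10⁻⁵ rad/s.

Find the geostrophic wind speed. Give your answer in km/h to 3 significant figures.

Coriolis parameter at 40°N:
f = 2Ω sin φ = 2 × 7.29×10⁻⁵ × sin 40° = 9.37×10⁻⁵ s⁻¹
Pressure gradient: |∂P/∂n| = 1200 Pa / 531000 m = 2.26×10⁻³ Pa/m
Geostrophic balance (pressure-gradient force = Coriolis force):
V_g = (1/(fρ)) |∂P/∂n| = 2.26×10⁻³ / (9.37×10⁻⁵ × 0.642) = 37.6 m/s
Converting: 37.6 m/s × 3.6 = 135 km/h

135 km/h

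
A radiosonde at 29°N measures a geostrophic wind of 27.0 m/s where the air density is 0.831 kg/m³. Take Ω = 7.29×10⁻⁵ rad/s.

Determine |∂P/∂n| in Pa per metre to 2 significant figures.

1.6×10⁻³ Pa/m

Coriolis parameter at 29°N:
f = 2Ω sin φ = 2 × 7.29×10⁻⁵ × sin 29° = 7.07×10⁻⁵ s⁻¹
Geostrophic balance rearranged: |∂P/∂n| = f ρ V_g
|∂P/∂n| = 7.07×10⁻⁵ × 0.831 × 27.0 = 1.59×10⁻³ Pa/m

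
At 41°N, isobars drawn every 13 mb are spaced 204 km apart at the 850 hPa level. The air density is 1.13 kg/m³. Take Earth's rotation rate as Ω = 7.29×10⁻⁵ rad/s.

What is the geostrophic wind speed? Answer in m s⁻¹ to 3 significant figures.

Coriolis parameter at 41°N:
f = 2Ω sin φ = 2 × 7.29×10⁻⁵ × sin 41° = 9.57×10⁻⁵ s⁻¹
Pressure gradient: |∂P/∂n| = 1300 Pa / 204000 m = 6.37×10⁻³ Pa/m
Geostrophic balance (pressure-gradient force = Coriolis force):
V_g = (1/(fρ)) |∂P/∂n| = 6.37×10⁻³ / (9.57×10⁻⁵ × 1.13) = 59.0 m/s

59.0 m s⁻¹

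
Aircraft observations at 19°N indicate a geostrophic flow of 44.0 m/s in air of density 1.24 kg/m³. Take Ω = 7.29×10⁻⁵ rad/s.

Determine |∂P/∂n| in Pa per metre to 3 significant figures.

Coriolis parameter at 19°N:
f = 2Ω sin φ = 2 × 7.29×10⁻⁵ × sin 19° = 4.75×10⁻⁵ s⁻¹
Geostrophic balance rearranged: |∂P/∂n| = f ρ V_g
|∂P/∂n| = 4.75×10⁻⁵ × 1.24 × 44.0 = 2.59×10⁻³ Pa/m

2.59×10⁻³ Pa/m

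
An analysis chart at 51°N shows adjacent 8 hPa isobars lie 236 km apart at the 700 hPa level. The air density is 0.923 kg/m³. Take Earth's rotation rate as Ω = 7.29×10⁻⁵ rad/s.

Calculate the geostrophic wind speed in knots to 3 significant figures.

63.0 knots

Coriolis parameter at 51°N:
f = 2Ω sin φ = 2 × 7.29×10⁻⁵ × sin 51° = 1.13×10⁻⁴ s⁻¹
Pressure gradient: |∂P/∂n| = 800 Pa / 236000 m = 3.39×10⁻³ Pa/m
Geostrophic balance (pressure-gradient force = Coriolis force):
V_g = (1/(fρ)) |∂P/∂n| = 3.39×10⁻³ / (1.13×10⁻⁴ × 0.923) = 32.4 m/s
Converting: 32.4 m/s × 1.944 = 63.0 knots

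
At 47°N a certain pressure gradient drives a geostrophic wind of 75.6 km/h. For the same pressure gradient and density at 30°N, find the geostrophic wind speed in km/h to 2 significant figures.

With the same pressure gradient and density, V_g ∝ 1/f ∝ 1/sin φ.
V₂ = V₁ · sin φ₁ / sin φ₂ = 75.6 × sin 47° / sin 30°
V₂ = 75.6 × 0.7314/0.5000 = 110 km/h

110 km/h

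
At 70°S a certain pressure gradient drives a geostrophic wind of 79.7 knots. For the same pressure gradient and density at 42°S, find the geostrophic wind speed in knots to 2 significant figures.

110 knots

With the same pressure gradient and density, V_g ∝ 1/f ∝ 1/sin φ.
V₂ = V₁ · sin φ₁ / sin φ₂ = 79.7 × sin 70° / sin 42°
V₂ = 79.7 × 0.9397/0.6691 = 110 knots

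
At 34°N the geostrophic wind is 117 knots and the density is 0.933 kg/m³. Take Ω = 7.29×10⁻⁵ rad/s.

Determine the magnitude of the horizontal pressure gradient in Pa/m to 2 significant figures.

Coriolis parameter at 34°N:
f = 2Ω sin φ = 2 × 7.29×10⁻⁵ × sin 34° = 8.15×10⁻⁵ s⁻¹
Wind speed in SI: 117 knots = 60.2 m/s
Geostrophic balance rearranged: |∂P/∂n| = f ρ V_g
|∂P/∂n| = 8.15×10⁻⁵ × 0.933 × 60.2 = 4.58×10⁻³ Pa/m

4.6×10⁻³ Pa/m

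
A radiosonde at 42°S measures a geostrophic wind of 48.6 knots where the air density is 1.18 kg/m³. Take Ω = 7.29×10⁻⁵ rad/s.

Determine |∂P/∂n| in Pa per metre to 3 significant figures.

Coriolis parameter at 42°S:
f = 2Ω sin φ = 2 × 7.29×10⁻⁵ × sin 42° = 9.76×10⁻⁵ s⁻¹
Wind speed in SI: 48.6 knots = 25.0 m/s
Geostrophic balance rearranged: |∂P/∂n| = f ρ V_g
|∂P/∂n| = 9.76×10⁻⁵ × 1.18 × 25.0 = 2.88×10⁻³ Pa/m

2.88×10⁻³ Pa/m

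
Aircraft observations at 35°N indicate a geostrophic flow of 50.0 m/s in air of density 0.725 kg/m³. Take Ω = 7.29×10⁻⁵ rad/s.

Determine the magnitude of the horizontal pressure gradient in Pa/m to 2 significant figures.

Coriolis parameter at 35°N:
f = 2Ω sin φ = 2 × 7.29×10⁻⁵ × sin 35° = 8.36×10⁻⁵ s⁻¹
Geostrophic balance rearranged: |∂P/∂n| = f ρ V_g
|∂P/∂n| = 8.36×10⁻⁵ × 0.725 × 50.0 = 3.03×10⁻³ Pa/m

3.0×10⁻³ Pa/m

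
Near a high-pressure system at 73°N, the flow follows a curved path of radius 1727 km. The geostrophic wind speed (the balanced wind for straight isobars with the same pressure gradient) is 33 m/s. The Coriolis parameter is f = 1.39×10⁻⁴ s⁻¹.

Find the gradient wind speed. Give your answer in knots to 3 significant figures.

76.8 knots

Around a high, pressure-gradient force acts outward with centrifugal, so Coriolis balances both:
fV = (1/ρ)|∂P/∂n| + V²/R  →  V² − fR·V + fR·V_g = 0
With fR = 1.39×10⁻⁴ × 1727×10³ m = 240 m/s:
V = [fR − √((fR)² − 4 fR V_g)]/2 = [240 − √(240² − 4×240×33)]/2 = 39.5 m/s
Supergeostrophic (V > V_g = 33 m/s), as expected around a high.
Converting: 39.5 m/s × 1.944 = 76.8 knots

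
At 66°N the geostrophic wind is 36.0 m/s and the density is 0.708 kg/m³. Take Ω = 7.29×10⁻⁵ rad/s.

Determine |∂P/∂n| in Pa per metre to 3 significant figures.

3.39×10⁻³ Pa/m

Coriolis parameter at 66°N:
f = 2Ω sin φ = 2 × 7.29×10⁻⁵ × sin 66° = 1.33×10⁻⁴ s⁻¹
Geostrophic balance rearranged: |∂P/∂n| = f ρ V_g
|∂P/∂n| = 1.33×10⁻⁴ × 0.708 × 36.0 = 3.39×10⁻³ Pa/m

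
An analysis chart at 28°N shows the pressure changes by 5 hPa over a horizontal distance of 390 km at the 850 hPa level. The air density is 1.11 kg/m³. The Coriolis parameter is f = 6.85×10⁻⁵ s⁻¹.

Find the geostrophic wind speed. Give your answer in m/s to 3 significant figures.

Pressure gradient: |∂P/∂n| = 500 Pa / 390000 m = 1.28×10⁻³ Pa/m
Geostrophic balance (pressure-gradient force = Coriolis force):
V_g = (1/(fρ)) |∂P/∂n| = 1.28×10⁻³ / (6.85×10⁻⁵ × 1.11) = 16.9 m/s

16.9 m/s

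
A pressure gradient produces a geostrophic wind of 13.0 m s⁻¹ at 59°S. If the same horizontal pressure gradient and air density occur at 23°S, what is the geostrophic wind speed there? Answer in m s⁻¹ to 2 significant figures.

With the same pressure gradient and density, V_g ∝ 1/f ∝ 1/sin φ.
V₂ = V₁ · sin φ₁ / sin φ₂ = 13.0 × sin 59° / sin 23°
V₂ = 13.0 × 0.8572/0.3907 = 29 m s⁻¹

29 m s⁻¹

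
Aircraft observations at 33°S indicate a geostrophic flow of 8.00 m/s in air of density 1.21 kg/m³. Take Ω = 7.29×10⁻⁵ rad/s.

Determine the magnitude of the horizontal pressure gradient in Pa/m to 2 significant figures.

Coriolis parameter at 33°S:
f = 2Ω sin φ = 2 × 7.29×10⁻⁵ × sin 33° = 7.94×10⁻⁵ s⁻¹
Geostrophic balance rearranged: |∂P/∂n| = f ρ V_g
|∂P/∂n| = 7.94×10⁻⁵ × 1.21 × 8.00 = 7.69×10⁻⁴ Pa/m

7.7×10⁻⁴ Pa/m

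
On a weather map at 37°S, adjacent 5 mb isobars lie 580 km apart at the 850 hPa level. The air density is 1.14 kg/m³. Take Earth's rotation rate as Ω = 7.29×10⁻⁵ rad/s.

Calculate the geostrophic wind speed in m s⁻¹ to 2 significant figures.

Coriolis parameter at 37°S:
f = 2Ω sin φ = 2 × 7.29×10⁻⁵ × sin 37° = 8.77×10⁻⁵ s⁻¹
Pressure gradient: |∂P/∂n| = 500 Pa / 580000 m = 8.62×10⁻⁴ Pa/m
Geostrophic balance (pressure-gradient force = Coriolis force):
V_g = (1/(fρ)) |∂P/∂n| = 8.62×10⁻⁴ / (8.77×10⁻⁵ × 1.14) = 8.62 m/s

8.6 m s⁻¹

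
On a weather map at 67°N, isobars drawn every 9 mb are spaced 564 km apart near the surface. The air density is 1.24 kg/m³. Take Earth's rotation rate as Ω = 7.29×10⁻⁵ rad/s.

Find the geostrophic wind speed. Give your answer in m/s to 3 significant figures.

9.59 m/s

Coriolis parameter at 67°N:
f = 2Ω sin φ = 2 × 7.29×10⁻⁵ × sin 67° = 1.34×10⁻⁴ s⁻¹
Pressure gradient: |∂P/∂n| = 900 Pa / 564000 m = 1.60×10⁻³ Pa/m
Geostrophic balance (pressure-gradient force = Coriolis force):
V_g = (1/(fρ)) |∂P/∂n| = 1.60×10⁻³ / (1.34×10⁻⁴ × 1.24) = 9.59 m/s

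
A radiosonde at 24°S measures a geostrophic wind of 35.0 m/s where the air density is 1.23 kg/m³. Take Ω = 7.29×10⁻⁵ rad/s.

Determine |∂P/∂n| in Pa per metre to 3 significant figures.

2.55×10⁻³ Pa/m

Coriolis parameter at 24°S:
f = 2Ω sin φ = 2 × 7.29×10⁻⁵ × sin 24° = 5.93×10⁻⁵ s⁻¹
Geostrophic balance rearranged: |∂P/∂n| = f ρ V_g
|∂P/∂n| = 5.93×10⁻⁵ × 1.23 × 35.0 = 2.55×10⁻³ Pa/m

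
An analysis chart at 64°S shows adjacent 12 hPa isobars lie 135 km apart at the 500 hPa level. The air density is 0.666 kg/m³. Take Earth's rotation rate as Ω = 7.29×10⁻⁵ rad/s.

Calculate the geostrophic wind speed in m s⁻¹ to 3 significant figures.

102 m s⁻¹

Coriolis parameter at 64°S:
f = 2Ω sin φ = 2 × 7.29×10⁻⁵ × sin 64° = 1.31×10⁻⁴ s⁻¹
Pressure gradient: |∂P/∂n| = 1200 Pa / 135000 m = 8.89×10⁻³ Pa/m
Geostrophic balance (pressure-gradient force = Coriolis force):
V_g = (1/(fρ)) |∂P/∂n| = 8.89×10⁻³ / (1.31×10⁻⁴ × 0.666) = 102 m/s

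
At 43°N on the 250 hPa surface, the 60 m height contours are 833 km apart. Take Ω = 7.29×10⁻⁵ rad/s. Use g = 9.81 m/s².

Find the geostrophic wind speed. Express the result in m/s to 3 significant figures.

Coriolis parameter at 43°N:
f = 2Ω sin φ = 2 × 7.29×10⁻⁵ × sin 43° = 9.94×10⁻⁵ s⁻¹
Height gradient: |∂Z/∂n| = 60 m / 833000 m = 7.20×10⁻⁵
On a pressure surface, geostrophic balance gives V_g = (g/f)|∂Z/∂n|:
V_g = 9.81 × 7.20×10⁻⁵ / 9.94×10⁻⁵ = 7.11 m/s

7.11 m/s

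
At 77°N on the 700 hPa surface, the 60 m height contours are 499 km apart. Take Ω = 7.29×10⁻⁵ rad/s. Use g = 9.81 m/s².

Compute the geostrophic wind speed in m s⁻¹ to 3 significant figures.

8.30 m s⁻¹

Coriolis parameter at 77°N:
f = 2Ω sin φ = 2 × 7.29×10⁻⁵ × sin 77° = 1.42×10⁻⁴ s⁻¹
Height gradient: |∂Z/∂n| = 60 m / 499000 m = 1.20×10⁻⁴
On a pressure surface, geostrophic balance gives V_g = (g/f)|∂Z/∂n|:
V_g = 9.81 × 1.20×10⁻⁴ / 1.42×10⁻⁴ = 8.30 m/s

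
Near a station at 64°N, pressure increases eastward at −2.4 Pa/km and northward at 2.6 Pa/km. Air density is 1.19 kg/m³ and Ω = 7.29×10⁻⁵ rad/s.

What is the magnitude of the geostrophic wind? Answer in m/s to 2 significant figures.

23 m/s

Coriolis parameter at 64°N:
f = 2Ω sin φ = 2 × 7.29×10⁻⁵ × sin 64° = 1.31×10⁻⁴ s⁻¹
Component geostrophic relations (x east, y north):
u_g = −(1/(fρ)) ∂P/∂y,  v_g = (1/(fρ)) ∂P/∂x
u_g = −(2.6×10⁻³)/(1.31×10⁻⁴ × 1.19) = −16.7 m/s;  v_g = (−2.4×10⁻³)/(1.31×10⁻⁴ × 1.19) = −15.4 m/s
|V_g| = √(u_g² + v_g²) = 22.7 m/s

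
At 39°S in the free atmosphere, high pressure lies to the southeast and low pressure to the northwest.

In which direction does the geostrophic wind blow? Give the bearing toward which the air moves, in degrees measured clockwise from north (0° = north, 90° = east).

225°

The pressure-gradient force points toward the northwest (bearing 315°).
Geostrophic balance: in the Southern Hemisphere the Coriolis force deflects motion to the left, so the geostrophic wind blows 90° to the left of the pressure-gradient force (low pressure on the right).
Rotating 315° by 90° counterclockwise gives 225° — the wind blows toward the southwest.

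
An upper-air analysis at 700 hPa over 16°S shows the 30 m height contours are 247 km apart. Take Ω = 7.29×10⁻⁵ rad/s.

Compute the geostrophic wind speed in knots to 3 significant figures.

57.6 knots

Coriolis parameter at 16°S:
f = 2Ω sin φ = 2 × 7.29×10⁻⁵ × sin 16° = 4.02×10⁻⁵ s⁻¹
Height gradient: |∂Z/∂n| = 30 m / 247000 m = 1.21×10⁻⁴
On a pressure surface, geostrophic balance gives V_g = (g/f)|∂Z/∂n|:
V_g = 9.81 × 1.21×10⁻⁴ / 4.02×10⁻⁵ = 29.6 m/s
Converting: 29.6 m/s × 1.944 = 57.6 knots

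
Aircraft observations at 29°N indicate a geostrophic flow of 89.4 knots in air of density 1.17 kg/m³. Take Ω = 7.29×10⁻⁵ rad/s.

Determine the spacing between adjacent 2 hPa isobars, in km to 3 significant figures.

Coriolis parameter at 29°N:
f = 2Ω sin φ = 2 × 7.29×10⁻⁵ × sin 29° = 7.07×10⁻⁵ s⁻¹
Wind speed in SI: 89.4 knots = 46.0 m/s
Geostrophic balance rearranged: |∂P/∂n| = f ρ V_g
|∂P/∂n| = 7.07×10⁻⁵ × 1.17 × 46.0 = 3.80×10⁻³ Pa/m
Isobar spacing: Δn = ΔP/|∂P/∂n| = 200 Pa / 3.80×10⁻³ Pa/m = 52582 m ≈ 52.6 km

52.6 km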